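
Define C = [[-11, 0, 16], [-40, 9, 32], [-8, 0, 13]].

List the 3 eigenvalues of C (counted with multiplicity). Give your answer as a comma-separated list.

Set up det(tI - C) = 0.
Expanding along the first row, p(t) = t^3 - 11t^2 + 3t + 135.
Rational-root test: t = -3 gives p(-3) = 0.
Dividing by (t + 3) leaves t^2 - 14t + 45.
The quadratic factors as (t - 5)·(t - 9).
Eigenvalues: -3, 5, 9.

-3, 5, 9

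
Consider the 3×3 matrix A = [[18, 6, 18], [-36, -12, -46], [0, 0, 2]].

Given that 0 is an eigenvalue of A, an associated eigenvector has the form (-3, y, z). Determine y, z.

9, 0

We need (A)v = 0.
A = [[18, 6, 18], [-36, -12, -46], [0, 0, 2]].
Row 1: (18)·-3 + (6)·y + (18)·z = 0
Row 2: (-36)·-3 + (-12)·y + (-46)·z = 0
Row 3: (0)·-3 + (0)·y + (2)·z = 0
Solving gives y = 9, z = 0.
Check: A·(-3, 9, 0) = (0, 0, 0) = 0·(-3, 9, 0).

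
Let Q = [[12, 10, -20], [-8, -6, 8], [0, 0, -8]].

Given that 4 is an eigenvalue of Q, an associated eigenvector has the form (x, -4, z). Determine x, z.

We need (Q - 4I)v = 0.
Q - 4I = [[8, 10, -20], [-8, -10, 8], [0, 0, -12]].
Row 1: (8)·x + (10)·-4 + (-20)·z = 0
Row 2: (-8)·x + (-10)·-4 + (8)·z = 0
Row 3: (0)·x + (0)·-4 + (-12)·z = 0
Solving gives x = 5, z = 0.
Check: Q·(5, -4, 0) = (20, -16, 0) = 4·(5, -4, 0).

5, 0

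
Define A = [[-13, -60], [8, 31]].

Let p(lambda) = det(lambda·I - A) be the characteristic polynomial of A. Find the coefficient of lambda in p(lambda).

The coefficient of lambda of det(lambda·I - A) is −trace(A).
trace(A) = (-13) + (31) = 18, so the coefficient is -18.

-18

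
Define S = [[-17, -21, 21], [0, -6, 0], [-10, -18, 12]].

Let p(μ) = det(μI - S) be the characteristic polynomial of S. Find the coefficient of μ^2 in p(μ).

11

The coefficient of μ^2 of det(μI - S) is −trace(S).
trace(S) = (-17) + (-6) + (12) = -11, so the coefficient is 11.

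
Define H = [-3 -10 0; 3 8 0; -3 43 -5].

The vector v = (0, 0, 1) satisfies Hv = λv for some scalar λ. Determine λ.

Compute Hv: H·(0, 0, 1) = (0, 0, -5).
Since Hv = λv, compare component 3: -5 = λ·1, so λ = -5.

-5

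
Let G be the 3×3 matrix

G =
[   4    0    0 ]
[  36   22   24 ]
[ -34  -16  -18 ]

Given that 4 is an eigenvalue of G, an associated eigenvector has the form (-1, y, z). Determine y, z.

-2, 3

We need (G - 4I)v = 0.
G - 4I = [[0, 0, 0], [36, 18, 24], [-34, -16, -22]].
Row 1: (0)·-1 + (0)·y + (0)·z = 0
Row 2: (36)·-1 + (18)·y + (24)·z = 0
Row 3: (-34)·-1 + (-16)·y + (-22)·z = 0
Solving gives y = -2, z = 3.
Check: G·(-1, -2, 3) = (-4, -8, 12) = 4·(-1, -2, 3).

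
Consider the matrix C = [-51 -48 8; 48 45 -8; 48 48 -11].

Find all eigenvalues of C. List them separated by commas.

Compute the characteristic polynomial p(s) = det(sI - C).
Expanding the 3×3 determinant: p(s) = s^3 + 17s^2 + 75s + 99.
Try s = -3: p(-3) = 0, so -3 is a root.
Dividing by (s + 3) leaves s^2 + 14s + 33.
The quadratic factors as (s + 11)·(s + 3).
Eigenvalues: -11, -3, -3.

-11, -3, -3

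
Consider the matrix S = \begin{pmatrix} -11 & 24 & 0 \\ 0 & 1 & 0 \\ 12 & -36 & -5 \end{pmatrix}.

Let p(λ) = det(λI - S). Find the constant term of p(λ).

p(λ) = λ^3 + 15λ^2 + 39λ - 55.
The constant term is -55.

-55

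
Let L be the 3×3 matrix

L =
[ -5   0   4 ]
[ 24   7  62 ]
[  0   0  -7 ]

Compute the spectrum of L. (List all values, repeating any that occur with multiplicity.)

-7, -5, 7

The characteristic polynomial is p(s) = det(sI - L).
Cofactor expansion gives p(s) = s^3 + 5s^2 - 49s - 245.
Rational-root test: s = -5 gives p(-5) = 0.
Dividing by (s + 5) leaves s^2 - 49.
The quadratic factors as (s + 7)·(s - 7).
Eigenvalues: -7, -5, 7.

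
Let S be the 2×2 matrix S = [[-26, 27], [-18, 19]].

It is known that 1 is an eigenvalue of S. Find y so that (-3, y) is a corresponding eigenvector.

-3

We need (S - 1I)v = 0.
S - 1I = [[-27, 27], [-18, 18]].
Row 1: (-27)·-3 + (27)·y = 0
Row 2: (-18)·-3 + (18)·y = 0
Solving gives y = -3.
Check: S·(-3, -3) = (-3, -3) = 1·(-3, -3).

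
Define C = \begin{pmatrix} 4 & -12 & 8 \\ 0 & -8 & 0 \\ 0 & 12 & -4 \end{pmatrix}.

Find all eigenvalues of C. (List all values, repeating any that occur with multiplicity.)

Set up det(λI - C) = 0.
Cofactor expansion gives p(λ) = λ^3 + 8λ^2 - 16λ - 128.
Try λ = -4: p(-4) = 0, so -4 is a root.
Factor out (λ + 4): p(λ) = (λ + 4)·(λ^2 + 4λ - 32).
The quadratic factors as (λ + 8)·(λ - 4).
Eigenvalues: -8, -4, 4.

-8, -4, 4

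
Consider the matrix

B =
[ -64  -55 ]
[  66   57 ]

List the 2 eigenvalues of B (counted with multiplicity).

-9, 2

det(B - λI) = (-64 - λ)(57 - λ) - (-55)·(66) = λ^2 + 7λ - 18.
This factors as (λ + 9)·(λ - 2) = 0.
Eigenvalues: -9, 2.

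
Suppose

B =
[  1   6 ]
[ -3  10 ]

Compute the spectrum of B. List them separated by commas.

4, 7

det(B - sI) = (1 - s)(10 - s) - (6)·(-3) = s^2 - 11s + 28.
This factors as (s - 4)·(s - 7) = 0.
Eigenvalues: 4, 7.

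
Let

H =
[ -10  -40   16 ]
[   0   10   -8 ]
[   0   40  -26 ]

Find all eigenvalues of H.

The characteristic polynomial is p(t) = det(tI - H).
Expanding the 3×3 determinant: p(t) = t^3 + 26t^2 + 220t + 600.
Try t = -6: p(-6) = 0, so -6 is a root.
Dividing by (t + 6) leaves t^2 + 20t + 100.
The quadratic factor is (t + 10)^2.
Eigenvalues: -10, -10, -6.

-10, -10, -6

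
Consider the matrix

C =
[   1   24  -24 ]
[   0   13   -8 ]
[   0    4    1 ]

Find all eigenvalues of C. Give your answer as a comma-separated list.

Set up det(tI - C) = 0.
Expanding the 3×3 determinant: p(t) = t^3 - 15t^2 + 59t - 45.
Try t = 1: p(1) = 0, so 1 is a root.
Dividing by (t - 1) leaves t^2 - 14t + 45.
The quadratic factors as (t - 5)·(t - 9).
Eigenvalues: 1, 5, 9.

1, 5, 9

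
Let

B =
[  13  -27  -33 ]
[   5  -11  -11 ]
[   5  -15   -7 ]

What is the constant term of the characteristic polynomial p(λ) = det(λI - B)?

p(0) = det(0·I − B) = det(−B) = (−1)^3·det(B).
det(B) = 56, so p(0) = -56.

-56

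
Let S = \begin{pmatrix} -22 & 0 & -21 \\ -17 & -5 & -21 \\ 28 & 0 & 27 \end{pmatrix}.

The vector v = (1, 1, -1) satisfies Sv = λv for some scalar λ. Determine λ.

Compute Sv: S·(1, 1, -1) = (-1, -1, 1).
Since Sv = λv, compare component 1: -1 = λ·1, so λ = -1.

-1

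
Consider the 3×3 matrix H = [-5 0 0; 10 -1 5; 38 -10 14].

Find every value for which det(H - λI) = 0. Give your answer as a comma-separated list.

Set up det(tI - H) = 0.
Cofactor expansion gives p(t) = t^3 - 8t^2 - 29t + 180.
Since p(4) = 0, t = 4 is a root.
Dividing by (t - 4) leaves t^2 - 4t - 45.
The quadratic factors as (t + 5)·(t - 9).
Eigenvalues: -5, 4, 9.

-5, 4, 9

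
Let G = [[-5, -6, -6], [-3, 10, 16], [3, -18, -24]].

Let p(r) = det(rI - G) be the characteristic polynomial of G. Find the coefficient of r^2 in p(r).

19

The coefficient of r^2 of det(rI - G) is −trace(G).
trace(G) = (-5) + (10) + (-24) = -19, so the coefficient is 19.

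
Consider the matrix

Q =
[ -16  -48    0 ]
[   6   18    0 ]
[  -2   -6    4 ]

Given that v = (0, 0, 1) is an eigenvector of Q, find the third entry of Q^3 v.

First find the eigenvalue: Qv = (0, 0, 4) = 4·(0, 0, 1), so λ = 4.
Then Q^3 v = λ^3·v = 4^3·(0, 0, 1) = 64·(0, 0, 1) = (0, 0, 64).

64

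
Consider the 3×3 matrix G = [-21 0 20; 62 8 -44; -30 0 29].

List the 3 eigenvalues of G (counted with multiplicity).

The characteristic polynomial is p(μ) = det(μI - G).
Expanding along the first row, p(μ) = μ^3 - 16μ^2 + 55μ + 72.
Since p(-1) = 0, μ = -1 is a root.
Dividing by (μ + 1) leaves μ^2 - 17μ + 72.
The quadratic factors as (μ - 8)·(μ - 9).
Eigenvalues: -1, 8, 9.

-1, 8, 9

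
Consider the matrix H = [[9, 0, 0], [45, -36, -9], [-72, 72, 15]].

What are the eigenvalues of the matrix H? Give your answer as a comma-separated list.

-12, -9, 9

Compute the characteristic polynomial p(λ) = det(λI - H).
Expanding the 3×3 determinant: p(λ) = λ^3 + 12λ^2 - 81λ - 972.
Rational-root test: λ = -9 gives p(-9) = 0.
Factor out (λ + 9): p(λ) = (λ + 9)·(λ^2 + 3λ - 108).
The quadratic factors as (λ + 12)·(λ - 9).
Eigenvalues: -12, -9, 9.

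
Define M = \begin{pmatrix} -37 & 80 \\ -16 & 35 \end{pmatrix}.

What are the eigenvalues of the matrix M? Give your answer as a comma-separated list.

det(M - λI) = (-37 - λ)(35 - λ) - (80)·(-16) = λ^2 + 2λ - 15.
This factors as (λ + 5)·(λ - 3) = 0.
Eigenvalues: -5, 3.

-5, 3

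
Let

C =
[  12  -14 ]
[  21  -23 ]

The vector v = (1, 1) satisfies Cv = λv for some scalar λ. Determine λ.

Compute Cv: C·(1, 1) = (-2, -2).
Since Cv = λv, compare component 1: -2 = λ·1, so λ = -2.

-2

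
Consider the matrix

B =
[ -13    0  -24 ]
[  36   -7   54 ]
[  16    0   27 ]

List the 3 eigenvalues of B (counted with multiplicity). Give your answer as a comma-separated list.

Set up det(μI - B) = 0.
Expanding the 3×3 determinant: p(μ) = μ^3 - 7μ^2 - 65μ + 231.
Try μ = 11: p(11) = 0, so 11 is a root.
Factor out (μ - 11): p(μ) = (μ - 11)·(μ^2 + 4μ - 21).
The quadratic factors as (μ + 7)·(μ - 3).
Eigenvalues: -7, 3, 11.

-7, 3, 11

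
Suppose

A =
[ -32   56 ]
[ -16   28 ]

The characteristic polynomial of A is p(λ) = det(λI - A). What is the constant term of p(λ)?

0

p(λ) = λ^2 + 4λ.
The constant term is 0.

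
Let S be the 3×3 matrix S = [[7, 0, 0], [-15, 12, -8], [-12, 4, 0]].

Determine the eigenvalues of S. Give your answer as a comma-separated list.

The characteristic polynomial is p(λ) = det(λI - S).
Expanding the 3×3 determinant: p(λ) = λ^3 - 19λ^2 + 116λ - 224.
Rational-root test: λ = 4 gives p(4) = 0.
Dividing by (λ - 4) leaves λ^2 - 15λ + 56.
The quadratic factors as (λ - 7)·(λ - 8).
Eigenvalues: 4, 7, 8.

4, 7, 8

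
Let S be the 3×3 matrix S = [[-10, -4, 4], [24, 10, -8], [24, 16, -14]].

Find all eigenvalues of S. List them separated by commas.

Set up det(rI - S) = 0.
Expanding along the first row, p(r) = r^3 + 14r^2 + 28r - 120.
Rational-root test: r = -6 gives p(-6) = 0.
Factor out (r + 6): p(r) = (r + 6)·(r^2 + 8r - 20).
The quadratic factors as (r + 10)·(r - 2).
Eigenvalues: -10, -6, 2.

-10, -6, 2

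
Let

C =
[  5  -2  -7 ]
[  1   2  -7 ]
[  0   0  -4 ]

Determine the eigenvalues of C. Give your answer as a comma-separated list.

The characteristic polynomial is p(t) = det(tI - C).
Cofactor expansion gives p(t) = t^3 - 3t^2 - 16t + 48.
Try t = 3: p(3) = 0, so 3 is a root.
Factor out (t - 3): p(t) = (t - 3)·(t^2 - 16).
The quadratic factors as (t + 4)·(t - 4).
Eigenvalues: -4, 3, 4.

-4, 3, 4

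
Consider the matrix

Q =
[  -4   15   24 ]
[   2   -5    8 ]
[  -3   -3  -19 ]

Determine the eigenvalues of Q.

-11, -10, -7

Set up det(λI - Q) = 0.
Expanding the 3×3 determinant: p(λ) = λ^3 + 28λ^2 + 257λ + 770.
Rational-root test: λ = -11 gives p(-11) = 0.
Dividing by (λ + 11) leaves λ^2 + 17λ + 70.
The quadratic factors as (λ + 10)·(λ + 7).
Eigenvalues: -11, -10, -7.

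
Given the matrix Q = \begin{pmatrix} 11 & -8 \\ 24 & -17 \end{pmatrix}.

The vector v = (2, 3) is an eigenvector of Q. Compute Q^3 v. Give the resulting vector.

First find the eigenvalue: Qv = (-2, -3) = -1·(2, 3), so λ = -1.
Then Q^3 v = λ^3·v = (-1)^3·(2, 3) = -1·(2, 3) = (-2, -3).

(-2, -3)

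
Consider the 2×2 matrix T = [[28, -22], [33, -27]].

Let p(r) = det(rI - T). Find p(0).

-30

p(0) = det(0·I − T) = det(−T) = (−1)^2·det(T).
det(T) = -30, so p(0) = -30.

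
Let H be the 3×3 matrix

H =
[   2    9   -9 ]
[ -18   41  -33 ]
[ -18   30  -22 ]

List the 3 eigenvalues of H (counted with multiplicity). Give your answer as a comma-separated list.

Set up det(sI - H) = 0.
Cofactor expansion gives p(s) = s^3 - 21s^2 + 126s - 176.
Try s = 2: p(2) = 0, so 2 is a root.
Factor out (s - 2): p(s) = (s - 2)·(s^2 - 19s + 88).
The quadratic factors as (s - 8)·(s - 11).
Eigenvalues: 2, 8, 11.

2, 8, 11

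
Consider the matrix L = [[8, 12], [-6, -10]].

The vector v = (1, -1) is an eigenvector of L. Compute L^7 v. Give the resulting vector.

First find the eigenvalue: Lv = (-4, 4) = -4·(1, -1), so λ = -4.
Then L^7 v = λ^7·v = (-4)^7·(1, -1) = -16384·(1, -1) = (-16384, 16384).

(-16384, 16384)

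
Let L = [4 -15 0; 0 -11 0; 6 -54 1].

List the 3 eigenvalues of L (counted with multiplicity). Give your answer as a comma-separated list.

Compute the characteristic polynomial p(λ) = det(λI - L).
Expanding the 3×3 determinant: p(λ) = λ^3 + 6λ^2 - 51λ + 44.
Rational-root test: λ = 1 gives p(1) = 0.
Dividing by (λ - 1) leaves λ^2 + 7λ - 44.
The quadratic factors as (λ + 11)·(λ - 4).
Eigenvalues: -11, 1, 4.

-11, 1, 4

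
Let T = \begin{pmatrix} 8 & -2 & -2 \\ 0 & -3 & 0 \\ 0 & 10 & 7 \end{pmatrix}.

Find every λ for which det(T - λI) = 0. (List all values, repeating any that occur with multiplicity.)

The characteristic polynomial is p(μ) = det(μI - T).
Cofactor expansion gives p(μ) = μ^3 - 12μ^2 + 11μ + 168.
Try μ = 7: p(7) = 0, so 7 is a root.
Factor out (μ - 7): p(μ) = (μ - 7)·(μ^2 - 5μ - 24).
The quadratic factors as (μ + 3)·(μ - 8).
Eigenvalues: -3, 7, 8.

-3, 7, 8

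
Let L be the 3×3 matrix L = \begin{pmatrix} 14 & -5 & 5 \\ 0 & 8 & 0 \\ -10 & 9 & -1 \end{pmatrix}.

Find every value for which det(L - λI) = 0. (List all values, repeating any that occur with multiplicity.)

The characteristic polynomial is p(λ) = det(λI - L).
Expanding along the first row, p(λ) = λ^3 - 21λ^2 + 140λ - 288.
Since p(4) = 0, λ = 4 is a root.
Factor out (λ - 4): p(λ) = (λ - 4)·(λ^2 - 17λ + 72).
The quadratic factors as (λ - 8)·(λ - 9).
Eigenvalues: 4, 8, 9.

4, 8, 9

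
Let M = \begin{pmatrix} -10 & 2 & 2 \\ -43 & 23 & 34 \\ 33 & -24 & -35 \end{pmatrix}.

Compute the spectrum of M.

Compute the characteristic polynomial p(lambda) = det(lambda·I - M).
Expanding the 3×3 determinant: p(lambda) = lambda^3 + 22·lambda^2 + 151·lambda + 330.
Try lambda = -5: p(-5) = 0, so -5 is a root.
Factor out (lambda + 5): p(lambda) = (lambda + 5)·(lambda^2 + 17·lambda + 66).
The quadratic factors as (lambda + 11)·(lambda + 6).
Eigenvalues: -11, -6, -5.

-11, -6, -5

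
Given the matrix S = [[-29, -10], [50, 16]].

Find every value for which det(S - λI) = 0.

-9, -4

det(S - μI) = (-29 - μ)(16 - μ) - (-10)·(50) = μ^2 + 13μ + 36.
This factors as (μ + 9)·(μ + 4) = 0.
Eigenvalues: -9, -4.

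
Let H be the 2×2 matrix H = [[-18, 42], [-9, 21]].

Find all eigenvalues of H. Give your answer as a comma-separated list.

det(H - tI) = (-18 - t)(21 - t) - (42)·(-9) = t^2 - 3t.
This factors as t·(t - 3) = 0.
Eigenvalues: 0, 3.

0, 3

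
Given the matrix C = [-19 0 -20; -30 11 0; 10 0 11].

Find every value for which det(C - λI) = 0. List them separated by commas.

The characteristic polynomial is p(λ) = det(λI - C).
Cofactor expansion gives p(λ) = λ^3 - 3λ^2 - 97λ + 99.
Since p(-9) = 0, λ = -9 is a root.
Factor out (λ + 9): p(λ) = (λ + 9)·(λ^2 - 12λ + 11).
The quadratic factors as (λ - 1)·(λ - 11).
Eigenvalues: -9, 1, 11.

-9, 1, 11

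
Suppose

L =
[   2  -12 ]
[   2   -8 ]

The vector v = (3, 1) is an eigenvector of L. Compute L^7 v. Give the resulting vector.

(-384, -128)

First find the eigenvalue: Lv = (-6, -2) = -2·(3, 1), so λ = -2.
Then L^7 v = λ^7·v = (-2)^7·(3, 1) = -128·(3, 1) = (-384, -128).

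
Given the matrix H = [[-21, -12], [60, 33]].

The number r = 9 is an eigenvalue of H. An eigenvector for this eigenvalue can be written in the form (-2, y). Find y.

5

We need (H - 9I)v = 0.
H - 9I = [[-30, -12], [60, 24]].
Row 1: (-30)·-2 + (-12)·y = 0
Row 2: (60)·-2 + (24)·y = 0
Solving gives y = 5.
Check: H·(-2, 5) = (-18, 45) = 9·(-2, 5).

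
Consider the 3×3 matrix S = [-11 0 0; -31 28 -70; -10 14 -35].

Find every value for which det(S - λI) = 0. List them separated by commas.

Set up det(lambda·I - S) = 0.
Expanding the 3×3 determinant: p(lambda) = lambda^3 + 18·lambda^2 + 77·lambda.
Since p(0) = 0, lambda = 0 is a root.
Factor out lambda: p(lambda) = lambda·(lambda^2 + 18·lambda + 77).
The quadratic factors as (lambda + 11)·(lambda + 7).
Eigenvalues: -11, -7, 0.

-11, -7, 0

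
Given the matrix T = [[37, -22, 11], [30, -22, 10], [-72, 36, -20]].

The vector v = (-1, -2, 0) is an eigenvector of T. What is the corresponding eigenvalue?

Compute Tv: T·(-1, -2, 0) = (7, 14, 0).
Since Tv = λv, compare component 1: 7 = λ·-1, so λ = -7.

-7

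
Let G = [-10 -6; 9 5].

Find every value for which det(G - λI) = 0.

det(G - μI) = (-10 - μ)(5 - μ) - (-6)·(9) = μ^2 + 5μ + 4.
This factors as (μ + 4)·(μ + 1) = 0.
Eigenvalues: -4, -1.

-4, -1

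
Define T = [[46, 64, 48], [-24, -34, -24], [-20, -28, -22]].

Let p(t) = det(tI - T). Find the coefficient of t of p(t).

p(t) = t^3 + 10t^2 - 4t - 40.
The coefficient of t is -4.

-4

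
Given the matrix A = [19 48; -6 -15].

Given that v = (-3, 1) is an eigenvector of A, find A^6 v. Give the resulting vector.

First find the eigenvalue: Av = (-9, 3) = 3·(-3, 1), so λ = 3.
Then A^6 v = λ^6·v = 3^6·(-3, 1) = 729·(-3, 1) = (-2187, 729).

(-2187, 729)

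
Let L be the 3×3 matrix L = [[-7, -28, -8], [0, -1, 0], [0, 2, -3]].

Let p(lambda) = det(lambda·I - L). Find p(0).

21

p(0) = det(0·I − L) = det(−L) = (−1)^3·det(L).
det(L) = -21, so p(0) = 21.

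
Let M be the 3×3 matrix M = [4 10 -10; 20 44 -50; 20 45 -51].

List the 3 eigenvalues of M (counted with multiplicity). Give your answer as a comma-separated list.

Compute the characteristic polynomial p(s) = det(sI - M).
Expanding the 3×3 determinant: p(s) = s^3 + 3s^2 - 22s - 24.
Rational-root test: s = -1 gives p(-1) = 0.
Dividing by (s + 1) leaves s^2 + 2s - 24.
The quadratic factors as (s + 6)·(s - 4).
Eigenvalues: -6, -1, 4.

-6, -1, 4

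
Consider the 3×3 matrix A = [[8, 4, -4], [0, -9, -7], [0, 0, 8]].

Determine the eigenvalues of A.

-9, 8, 8

A is upper triangular, so its eigenvalues are the diagonal entries.
Diagonal: 8, -9, 8.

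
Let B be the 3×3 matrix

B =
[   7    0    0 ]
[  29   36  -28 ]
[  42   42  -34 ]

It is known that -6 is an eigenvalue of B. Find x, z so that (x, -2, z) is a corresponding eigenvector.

0, -3

We need (B + 6I)v = 0.
B + 6I = [[13, 0, 0], [29, 42, -28], [42, 42, -28]].
Row 1: (13)·x + (0)·-2 + (0)·z = 0
Row 2: (29)·x + (42)·-2 + (-28)·z = 0
Row 3: (42)·x + (42)·-2 + (-28)·z = 0
Solving gives x = 0, z = -3.
Check: B·(0, -2, -3) = (0, 12, 18) = -6·(0, -2, -3).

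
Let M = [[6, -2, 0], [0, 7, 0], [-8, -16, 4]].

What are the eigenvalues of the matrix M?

4, 6, 7

Compute the characteristic polynomial p(s) = det(sI - M).
Expanding the 3×3 determinant: p(s) = s^3 - 17s^2 + 94s - 168.
Since p(4) = 0, s = 4 is a root.
Factor out (s - 4): p(s) = (s - 4)·(s^2 - 13s + 42).
The quadratic factors as (s - 6)·(s - 7).
Eigenvalues: 4, 6, 7.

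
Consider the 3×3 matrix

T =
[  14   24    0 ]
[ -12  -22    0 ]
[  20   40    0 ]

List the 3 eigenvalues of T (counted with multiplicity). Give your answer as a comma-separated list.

Compute the characteristic polynomial p(λ) = det(λI - T).
Cofactor expansion gives p(λ) = λ^3 + 8λ^2 - 20λ.
Since p(0) = 0, λ = 0 is a root.
Factor out λ: p(λ) = λ·(λ^2 + 8λ - 20).
The quadratic factors as (λ + 10)·(λ - 2).
Eigenvalues: -10, 0, 2.

-10, 0, 2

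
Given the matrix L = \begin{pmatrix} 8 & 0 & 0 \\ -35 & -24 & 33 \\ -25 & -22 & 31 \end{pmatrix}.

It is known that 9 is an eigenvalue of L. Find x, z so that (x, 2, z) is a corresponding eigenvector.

We need (L - 9I)v = 0.
L - 9I = [[-1, 0, 0], [-35, -33, 33], [-25, -22, 22]].
Row 1: (-1)·x + (0)·2 + (0)·z = 0
Row 2: (-35)·x + (-33)·2 + (33)·z = 0
Row 3: (-25)·x + (-22)·2 + (22)·z = 0
Solving gives x = 0, z = 2.
Check: L·(0, 2, 2) = (0, 18, 18) = 9·(0, 2, 2).

0, 2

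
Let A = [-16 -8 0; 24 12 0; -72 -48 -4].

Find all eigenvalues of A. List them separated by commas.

-4, -4, 0

Compute the characteristic polynomial p(λ) = det(λI - A).
Expanding along the first row, p(λ) = λ^3 + 8λ^2 + 16λ.
Try λ = -4: p(-4) = 0, so -4 is a root.
Factor out (λ + 4): p(λ) = (λ + 4)·(λ^2 + 4λ).
The quadratic factors as (λ + 4)·λ.
Eigenvalues: -4, -4, 0.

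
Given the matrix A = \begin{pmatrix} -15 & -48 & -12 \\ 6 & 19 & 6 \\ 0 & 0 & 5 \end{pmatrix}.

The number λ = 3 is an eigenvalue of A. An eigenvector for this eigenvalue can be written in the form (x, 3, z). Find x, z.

-8, 0

We need (A - 3I)v = 0.
A - 3I = [[-18, -48, -12], [6, 16, 6], [0, 0, 2]].
Row 1: (-18)·x + (-48)·3 + (-12)·z = 0
Row 2: (6)·x + (16)·3 + (6)·z = 0
Row 3: (0)·x + (0)·3 + (2)·z = 0
Solving gives x = -8, z = 0.
Check: A·(-8, 3, 0) = (-24, 9, 0) = 3·(-8, 3, 0).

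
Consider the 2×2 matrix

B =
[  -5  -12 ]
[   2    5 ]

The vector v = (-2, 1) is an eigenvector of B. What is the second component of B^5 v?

1

First find the eigenvalue: Bv = (-2, 1) = 1·(-2, 1), so λ = 1.
Then B^5 v = λ^5·v = 1^5·(-2, 1) = 1·(-2, 1) = (-2, 1).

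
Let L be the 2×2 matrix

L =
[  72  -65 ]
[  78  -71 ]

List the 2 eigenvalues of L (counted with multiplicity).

det(L - tI) = (72 - t)(-71 - t) - (-65)·(78) = t^2 - t - 42.
This factors as (t + 6)·(t - 7) = 0.
Eigenvalues: -6, 7.

-6, 7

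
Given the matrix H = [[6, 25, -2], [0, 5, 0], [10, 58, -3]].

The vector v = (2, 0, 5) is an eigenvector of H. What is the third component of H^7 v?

5

First find the eigenvalue: Hv = (2, 0, 5) = 1·(2, 0, 5), so λ = 1.
Then H^7 v = λ^7·v = 1^7·(2, 0, 5) = 1·(2, 0, 5) = (2, 0, 5).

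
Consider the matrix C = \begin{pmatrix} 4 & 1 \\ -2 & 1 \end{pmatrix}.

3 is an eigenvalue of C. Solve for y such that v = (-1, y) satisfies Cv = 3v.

1

We need (C - 3I)v = 0.
C - 3I = [[1, 1], [-2, -2]].
Row 1: (1)·-1 + (1)·y = 0
Row 2: (-2)·-1 + (-2)·y = 0
Solving gives y = 1.
Check: C·(-1, 1) = (-3, 3) = 3·(-1, 1).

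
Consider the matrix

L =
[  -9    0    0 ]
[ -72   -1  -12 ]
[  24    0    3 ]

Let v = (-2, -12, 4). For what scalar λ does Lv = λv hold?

Compute Lv: L·(-2, -12, 4) = (18, 108, -36).
Since Lv = λv, compare component 1: 18 = λ·-2, so λ = -9.

-9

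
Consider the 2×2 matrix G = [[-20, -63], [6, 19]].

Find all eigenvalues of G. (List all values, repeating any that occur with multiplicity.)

-2, 1

det(G - tI) = (-20 - t)(19 - t) - (-63)·(6) = t^2 + t - 2.
This factors as (t + 2)·(t - 1) = 0.
Eigenvalues: -2, 1.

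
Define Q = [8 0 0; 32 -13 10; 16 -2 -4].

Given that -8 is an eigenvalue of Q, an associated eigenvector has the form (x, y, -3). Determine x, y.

0, -6

We need (Q + 8I)v = 0.
Q + 8I = [[16, 0, 0], [32, -5, 10], [16, -2, 4]].
Row 1: (16)·x + (0)·y + (0)·-3 = 0
Row 2: (32)·x + (-5)·y + (10)·-3 = 0
Row 3: (16)·x + (-2)·y + (4)·-3 = 0
Solving gives x = 0, y = -6.
Check: Q·(0, -6, -3) = (0, 48, 24) = -8·(0, -6, -3).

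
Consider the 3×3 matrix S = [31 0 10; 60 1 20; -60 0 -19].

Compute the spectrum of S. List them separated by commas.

Compute the characteristic polynomial p(λ) = det(λI - S).
Expanding along the first row, p(λ) = λ^3 - 13λ^2 + 23λ - 11.
Rational-root test: λ = 1 gives p(1) = 0.
Factor out (λ - 1): p(λ) = (λ - 1)·(λ^2 - 12λ + 11).
The quadratic factors as (λ - 1)·(λ - 11).
Eigenvalues: 1, 1, 11.

1, 1, 11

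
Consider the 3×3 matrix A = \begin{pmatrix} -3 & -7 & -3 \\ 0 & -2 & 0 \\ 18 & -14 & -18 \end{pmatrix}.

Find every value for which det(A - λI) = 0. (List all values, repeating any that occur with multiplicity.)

Compute the characteristic polynomial p(lambda) = det(lambda·I - A).
Expanding along the first row, p(lambda) = lambda^3 + 23·lambda^2 + 150·lambda + 216.
Rational-root test: lambda = -9 gives p(-9) = 0.
Dividing by (lambda + 9) leaves lambda^2 + 14·lambda + 24.
The quadratic factors as (lambda + 12)·(lambda + 2).
Eigenvalues: -12, -9, -2.

-12, -9, -2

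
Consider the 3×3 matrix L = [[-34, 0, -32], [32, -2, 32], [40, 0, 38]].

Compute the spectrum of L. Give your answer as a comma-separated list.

The characteristic polynomial is p(s) = det(sI - L).
Expanding the 3×3 determinant: p(s) = s^3 - 2s^2 - 20s - 24.
Rational-root test: s = 6 gives p(6) = 0.
Factor out (s - 6): p(s) = (s - 6)·(s^2 + 4s + 4).
The quadratic factor is (s + 2)^2.
Eigenvalues: -2, -2, 6.

-2, -2, 6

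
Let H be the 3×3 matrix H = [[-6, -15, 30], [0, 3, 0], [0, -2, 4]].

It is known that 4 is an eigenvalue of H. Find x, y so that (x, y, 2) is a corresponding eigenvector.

6, 0

We need (H - 4I)v = 0.
H - 4I = [[-10, -15, 30], [0, -1, 0], [0, -2, 0]].
Row 1: (-10)·x + (-15)·y + (30)·2 = 0
Row 2: (0)·x + (-1)·y + (0)·2 = 0
Row 3: (0)·x + (-2)·y + (0)·2 = 0
Solving gives x = 6, y = 0.
Check: H·(6, 0, 2) = (24, 0, 8) = 4·(6, 0, 2).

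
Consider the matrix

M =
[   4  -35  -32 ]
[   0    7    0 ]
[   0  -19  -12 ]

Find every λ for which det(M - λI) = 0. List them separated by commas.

-12, 4, 7

Set up det(tI - M) = 0.
Expanding the 3×3 determinant: p(t) = t^3 + t^2 - 104t + 336.
Rational-root test: t = 4 gives p(4) = 0.
Dividing by (t - 4) leaves t^2 + 5t - 84.
The quadratic factors as (t + 12)·(t - 7).
Eigenvalues: -12, 4, 7.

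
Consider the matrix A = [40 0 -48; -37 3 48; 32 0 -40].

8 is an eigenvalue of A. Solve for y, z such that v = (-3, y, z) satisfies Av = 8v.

We need (A - 8I)v = 0.
A - 8I = [[32, 0, -48], [-37, -5, 48], [32, 0, -48]].
Row 1: (32)·-3 + (0)·y + (-48)·z = 0
Row 2: (-37)·-3 + (-5)·y + (48)·z = 0
Row 3: (32)·-3 + (0)·y + (-48)·z = 0
Solving gives y = 3, z = -2.
Check: A·(-3, 3, -2) = (-24, 24, -16) = 8·(-3, 3, -2).

3, -2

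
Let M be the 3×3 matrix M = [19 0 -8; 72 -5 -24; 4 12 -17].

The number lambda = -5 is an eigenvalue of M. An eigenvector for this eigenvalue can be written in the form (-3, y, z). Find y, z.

We need (M + 5I)v = 0.
M + 5I = [[24, 0, -8], [72, 0, -24], [4, 12, -12]].
Row 1: (24)·-3 + (0)·y + (-8)·z = 0
Row 2: (72)·-3 + (0)·y + (-24)·z = 0
Row 3: (4)·-3 + (12)·y + (-12)·z = 0
Solving gives y = -8, z = -9.
Check: M·(-3, -8, -9) = (15, 40, 45) = -5·(-3, -8, -9).

-8, -9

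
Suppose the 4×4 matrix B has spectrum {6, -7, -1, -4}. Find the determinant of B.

-168

det(B) is the product of the eigenvalues: (6) · (-7) · (-1) · (-4) = -168.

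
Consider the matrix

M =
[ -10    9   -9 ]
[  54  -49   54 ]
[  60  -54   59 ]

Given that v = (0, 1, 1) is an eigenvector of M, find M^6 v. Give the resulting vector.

(0, 15625, 15625)

First find the eigenvalue: Mv = (0, 5, 5) = 5·(0, 1, 1), so λ = 5.
Then M^6 v = λ^6·v = 5^6·(0, 1, 1) = 15625·(0, 1, 1) = (0, 15625, 15625).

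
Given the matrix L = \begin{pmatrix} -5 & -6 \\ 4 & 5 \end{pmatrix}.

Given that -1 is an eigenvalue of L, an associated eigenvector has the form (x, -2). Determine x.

3

We need (L + 1I)v = 0.
L + 1I = [[-4, -6], [4, 6]].
Row 1: (-4)·x + (-6)·-2 = 0
Row 2: (4)·x + (6)·-2 = 0
Solving gives x = 3.
Check: L·(3, -2) = (-3, 2) = -1·(3, -2).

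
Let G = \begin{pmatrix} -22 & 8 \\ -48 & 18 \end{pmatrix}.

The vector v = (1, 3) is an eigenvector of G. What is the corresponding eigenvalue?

Compute Gv: G·(1, 3) = (2, 6).
Since Gv = λv, compare component 1: 2 = λ·1, so λ = 2.

2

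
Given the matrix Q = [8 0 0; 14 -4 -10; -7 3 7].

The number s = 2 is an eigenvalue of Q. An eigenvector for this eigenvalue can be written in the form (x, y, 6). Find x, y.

0, -10

We need (Q - 2I)v = 0.
Q - 2I = [[6, 0, 0], [14, -6, -10], [-7, 3, 5]].
Row 1: (6)·x + (0)·y + (0)·6 = 0
Row 2: (14)·x + (-6)·y + (-10)·6 = 0
Row 3: (-7)·x + (3)·y + (5)·6 = 0
Solving gives x = 0, y = -10.
Check: Q·(0, -10, 6) = (0, -20, 12) = 2·(0, -10, 6).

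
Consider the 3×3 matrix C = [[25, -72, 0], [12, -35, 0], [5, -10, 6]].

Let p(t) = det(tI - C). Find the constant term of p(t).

p(t) = t^3 + 4t^2 - 71t + 66.
The constant term is 66.

66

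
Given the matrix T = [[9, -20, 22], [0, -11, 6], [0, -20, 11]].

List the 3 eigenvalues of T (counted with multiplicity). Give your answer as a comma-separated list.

-1, 1, 9

Compute the characteristic polynomial p(μ) = det(μI - T).
Expanding the 3×3 determinant: p(μ) = μ^3 - 9μ^2 - μ + 9.
Rational-root test: μ = -1 gives p(-1) = 0.
Factor out (μ + 1): p(μ) = (μ + 1)·(μ^2 - 10μ + 9).
The quadratic factors as (μ - 1)·(μ - 9).
Eigenvalues: -1, 1, 9.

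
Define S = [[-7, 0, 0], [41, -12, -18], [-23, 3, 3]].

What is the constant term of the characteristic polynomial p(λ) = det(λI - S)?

p(0) = det(0·I − S) = det(−S) = (−1)^3·det(S).
det(S) = -126, so p(0) = 126.

126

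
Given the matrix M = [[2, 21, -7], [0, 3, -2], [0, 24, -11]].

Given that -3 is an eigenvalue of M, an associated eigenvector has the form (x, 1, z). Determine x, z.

We need (M + 3I)v = 0.
M + 3I = [[5, 21, -7], [0, 6, -2], [0, 24, -8]].
Row 1: (5)·x + (21)·1 + (-7)·z = 0
Row 2: (0)·x + (6)·1 + (-2)·z = 0
Row 3: (0)·x + (24)·1 + (-8)·z = 0
Solving gives x = 0, z = 3.
Check: M·(0, 1, 3) = (0, -3, -9) = -3·(0, 1, 3).

0, 3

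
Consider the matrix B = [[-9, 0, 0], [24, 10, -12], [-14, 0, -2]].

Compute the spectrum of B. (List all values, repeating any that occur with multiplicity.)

Compute the characteristic polynomial p(t) = det(tI - B).
Cofactor expansion gives p(t) = t^3 + t^2 - 92t - 180.
Rational-root test: t = 10 gives p(10) = 0.
Factor out (t - 10): p(t) = (t - 10)·(t^2 + 11t + 18).
The quadratic factors as (t + 9)·(t + 2).
Eigenvalues: -9, -2, 10.

-9, -2, 10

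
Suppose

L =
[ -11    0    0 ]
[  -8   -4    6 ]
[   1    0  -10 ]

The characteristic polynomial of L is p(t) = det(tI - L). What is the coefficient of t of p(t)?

p(t) = t^3 + 25t^2 + 194t + 440.
The coefficient of t is 194.

194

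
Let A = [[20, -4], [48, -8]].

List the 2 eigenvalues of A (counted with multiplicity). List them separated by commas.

4, 8

det(A - μI) = (20 - μ)(-8 - μ) - (-4)·(48) = μ^2 - 12μ + 32.
This factors as (μ - 4)·(μ - 8) = 0.
Eigenvalues: 4, 8.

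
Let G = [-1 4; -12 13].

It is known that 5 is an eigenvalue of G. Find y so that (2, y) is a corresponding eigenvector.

3

We need (G - 5I)v = 0.
G - 5I = [[-6, 4], [-12, 8]].
Row 1: (-6)·2 + (4)·y = 0
Row 2: (-12)·2 + (8)·y = 0
Solving gives y = 3.
Check: G·(2, 3) = (10, 15) = 5·(2, 3).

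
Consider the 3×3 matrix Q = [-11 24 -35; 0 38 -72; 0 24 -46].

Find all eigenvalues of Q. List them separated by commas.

-11, -10, 2

Set up det(tI - Q) = 0.
Expanding along the first row, p(t) = t^3 + 19t^2 + 68t - 220.
Try t = -10: p(-10) = 0, so -10 is a root.
Factor out (t + 10): p(t) = (t + 10)·(t^2 + 9t - 22).
The quadratic factors as (t + 11)·(t - 2).
Eigenvalues: -11, -10, 2.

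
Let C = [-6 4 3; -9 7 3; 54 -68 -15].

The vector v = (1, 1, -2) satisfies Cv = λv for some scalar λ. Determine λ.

-8

Compute Cv: C·(1, 1, -2) = (-8, -8, 16).
Since Cv = λv, compare component 1: -8 = λ·1, so λ = -8.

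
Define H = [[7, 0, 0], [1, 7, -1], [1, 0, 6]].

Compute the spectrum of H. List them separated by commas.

6, 7, 7

The characteristic polynomial is p(lambda) = det(lambda·I - H).
Expanding along the first row, p(lambda) = lambda^3 - 20·lambda^2 + 133·lambda - 294.
Rational-root test: lambda = 6 gives p(6) = 0.
Factor out (lambda - 6): p(lambda) = (lambda - 6)·(lambda^2 - 14·lambda + 49).
The quadratic factor is (lambda - 7)^2.
Eigenvalues: 6, 7, 7.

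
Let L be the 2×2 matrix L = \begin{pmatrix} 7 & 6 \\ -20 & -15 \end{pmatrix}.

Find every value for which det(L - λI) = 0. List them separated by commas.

-5, -3

det(L - λI) = (7 - λ)(-15 - λ) - (6)·(-20) = λ^2 + 8λ + 15.
This factors as (λ + 5)·(λ + 3) = 0.
Eigenvalues: -5, -3.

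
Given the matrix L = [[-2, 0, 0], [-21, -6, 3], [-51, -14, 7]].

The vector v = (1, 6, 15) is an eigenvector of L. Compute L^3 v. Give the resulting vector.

(-8, -48, -120)

First find the eigenvalue: Lv = (-2, -12, -30) = -2·(1, 6, 15), so λ = -2.
Then L^3 v = λ^3·v = (-2)^3·(1, 6, 15) = -8·(1, 6, 15) = (-8, -48, -120).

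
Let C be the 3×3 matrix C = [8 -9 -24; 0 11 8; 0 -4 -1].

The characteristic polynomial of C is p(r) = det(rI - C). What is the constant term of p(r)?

p(r) = r^3 - 18r^2 + 101r - 168.
The constant term is -168.

-168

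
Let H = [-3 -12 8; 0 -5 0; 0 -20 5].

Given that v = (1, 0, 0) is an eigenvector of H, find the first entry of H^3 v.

First find the eigenvalue: Hv = (-3, 0, 0) = -3·(1, 0, 0), so λ = -3.
Then H^3 v = λ^3·v = (-3)^3·(1, 0, 0) = -27·(1, 0, 0) = (-27, 0, 0).

-27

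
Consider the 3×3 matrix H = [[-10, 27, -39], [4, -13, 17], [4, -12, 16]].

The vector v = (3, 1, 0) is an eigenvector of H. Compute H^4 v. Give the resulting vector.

First find the eigenvalue: Hv = (-3, -1, 0) = -1·(3, 1, 0), so λ = -1.
Then H^4 v = λ^4·v = (-1)^4·(3, 1, 0) = 1·(3, 1, 0) = (3, 1, 0).

(3, 1, 0)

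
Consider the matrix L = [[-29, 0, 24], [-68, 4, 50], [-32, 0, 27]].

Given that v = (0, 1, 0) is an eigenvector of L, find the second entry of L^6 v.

First find the eigenvalue: Lv = (0, 4, 0) = 4·(0, 1, 0), so λ = 4.
Then L^6 v = λ^6·v = 4^6·(0, 1, 0) = 4096·(0, 1, 0) = (0, 4096, 0).

4096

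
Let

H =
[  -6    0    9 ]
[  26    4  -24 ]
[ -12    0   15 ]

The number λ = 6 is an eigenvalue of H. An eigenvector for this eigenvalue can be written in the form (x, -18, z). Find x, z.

We need (H - 6I)v = 0.
H - 6I = [[-12, 0, 9], [26, -2, -24], [-12, 0, 9]].
Row 1: (-12)·x + (0)·-18 + (9)·z = 0
Row 2: (26)·x + (-2)·-18 + (-24)·z = 0
Row 3: (-12)·x + (0)·-18 + (9)·z = 0
Solving gives x = 6, z = 8.
Check: H·(6, -18, 8) = (36, -108, 48) = 6·(6, -18, 8).

6, 8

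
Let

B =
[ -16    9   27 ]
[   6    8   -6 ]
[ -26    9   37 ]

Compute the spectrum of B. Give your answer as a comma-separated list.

Set up det(rI - B) = 0.
Expanding along the first row, p(r) = r^3 - 29r^2 + 278r - 880.
Rational-root test: r = 10 gives p(10) = 0.
Dividing by (r - 10) leaves r^2 - 19r + 88.
The quadratic factors as (r - 8)·(r - 11).
Eigenvalues: 8, 10, 11.

8, 10, 11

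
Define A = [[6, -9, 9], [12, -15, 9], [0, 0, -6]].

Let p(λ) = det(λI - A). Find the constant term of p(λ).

108

p(λ) = λ^3 + 15λ^2 + 72λ + 108.
The constant term is 108.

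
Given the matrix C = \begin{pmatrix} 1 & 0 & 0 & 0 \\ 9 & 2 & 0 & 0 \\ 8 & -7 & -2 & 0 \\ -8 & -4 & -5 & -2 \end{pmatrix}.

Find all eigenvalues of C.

C is lower triangular, so its eigenvalues are the diagonal entries.
Diagonal: 1, 2, -2, -2.

-2, -2, 1, 2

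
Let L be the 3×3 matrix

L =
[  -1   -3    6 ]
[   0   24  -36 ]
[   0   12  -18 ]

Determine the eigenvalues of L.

The characteristic polynomial is p(λ) = det(λI - L).
Cofactor expansion gives p(λ) = λ^3 - 5λ^2 - 6λ.
Rational-root test: λ = 0 gives p(0) = 0.
Dividing by λ leaves λ^2 - 5λ - 6.
The quadratic factors as (λ + 1)·(λ - 6).
Eigenvalues: -1, 0, 6.

-1, 0, 6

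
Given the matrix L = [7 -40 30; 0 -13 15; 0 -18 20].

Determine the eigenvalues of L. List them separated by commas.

2, 5, 7

Set up det(sI - L) = 0.
Expanding the 3×3 determinant: p(s) = s^3 - 14s^2 + 59s - 70.
Since p(5) = 0, s = 5 is a root.
Dividing by (s - 5) leaves s^2 - 9s + 14.
The quadratic factors as (s - 2)·(s - 7).
Eigenvalues: 2, 5, 7.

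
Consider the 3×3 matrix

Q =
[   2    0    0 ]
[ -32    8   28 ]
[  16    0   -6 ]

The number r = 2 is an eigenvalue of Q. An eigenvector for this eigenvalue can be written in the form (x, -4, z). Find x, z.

We need (Q - 2I)v = 0.
Q - 2I = [[0, 0, 0], [-32, 6, 28], [16, 0, -8]].
Row 1: (0)·x + (0)·-4 + (0)·z = 0
Row 2: (-32)·x + (6)·-4 + (28)·z = 0
Row 3: (16)·x + (0)·-4 + (-8)·z = 0
Solving gives x = 1, z = 2.
Check: Q·(1, -4, 2) = (2, -8, 4) = 2·(1, -4, 2).

1, 2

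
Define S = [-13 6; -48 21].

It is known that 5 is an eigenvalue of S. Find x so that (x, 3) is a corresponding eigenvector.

1

We need (S - 5I)v = 0.
S - 5I = [[-18, 6], [-48, 16]].
Row 1: (-18)·x + (6)·3 = 0
Row 2: (-48)·x + (16)·3 = 0
Solving gives x = 1.
Check: S·(1, 3) = (5, 15) = 5·(1, 3).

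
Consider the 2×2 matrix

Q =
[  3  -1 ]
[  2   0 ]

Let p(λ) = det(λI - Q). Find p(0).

2

p(0) = det(0·I − Q) = det(−Q) = (−1)^2·det(Q).
det(Q) = 2, so p(0) = 2.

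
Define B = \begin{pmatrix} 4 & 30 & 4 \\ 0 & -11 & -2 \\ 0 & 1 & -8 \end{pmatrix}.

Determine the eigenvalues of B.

The characteristic polynomial is p(t) = det(tI - B).
Expanding along the first row, p(t) = t^3 + 15t^2 + 14t - 360.
Since p(-9) = 0, t = -9 is a root.
Dividing by (t + 9) leaves t^2 + 6t - 40.
The quadratic factors as (t + 10)·(t - 4).
Eigenvalues: -10, -9, 4.

-10, -9, 4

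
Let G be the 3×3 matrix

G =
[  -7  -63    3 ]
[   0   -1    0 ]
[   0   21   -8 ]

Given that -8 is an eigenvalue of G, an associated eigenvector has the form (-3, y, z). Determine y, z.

0, 1

We need (G + 8I)v = 0.
G + 8I = [[1, -63, 3], [0, 7, 0], [0, 21, 0]].
Row 1: (1)·-3 + (-63)·y + (3)·z = 0
Row 2: (0)·-3 + (7)·y + (0)·z = 0
Row 3: (0)·-3 + (21)·y + (0)·z = 0
Solving gives y = 0, z = 1.
Check: G·(-3, 0, 1) = (24, 0, -8) = -8·(-3, 0, 1).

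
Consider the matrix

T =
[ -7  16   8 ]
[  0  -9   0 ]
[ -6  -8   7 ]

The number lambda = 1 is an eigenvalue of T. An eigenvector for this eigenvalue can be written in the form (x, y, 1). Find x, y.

We need (T - 1I)v = 0.
T - 1I = [[-8, 16, 8], [0, -10, 0], [-6, -8, 6]].
Row 1: (-8)·x + (16)·y + (8)·1 = 0
Row 2: (0)·x + (-10)·y + (0)·1 = 0
Row 3: (-6)·x + (-8)·y + (6)·1 = 0
Solving gives x = 1, y = 0.
Check: T·(1, 0, 1) = (1, 0, 1) = 1·(1, 0, 1).

1, 0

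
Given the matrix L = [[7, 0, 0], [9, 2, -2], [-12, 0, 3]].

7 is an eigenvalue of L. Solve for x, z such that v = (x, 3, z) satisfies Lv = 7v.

We need (L - 7I)v = 0.
L - 7I = [[0, 0, 0], [9, -5, -2], [-12, 0, -4]].
Row 1: (0)·x + (0)·3 + (0)·z = 0
Row 2: (9)·x + (-5)·3 + (-2)·z = 0
Row 3: (-12)·x + (0)·3 + (-4)·z = 0
Solving gives x = 1, z = -3.
Check: L·(1, 3, -3) = (7, 21, -21) = 7·(1, 3, -3).

1, -3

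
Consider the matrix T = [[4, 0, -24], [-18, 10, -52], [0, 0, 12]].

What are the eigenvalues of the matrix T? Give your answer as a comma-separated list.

4, 10, 12

Set up det(rI - T) = 0.
Expanding the 3×3 determinant: p(r) = r^3 - 26r^2 + 208r - 480.
Try r = 4: p(4) = 0, so 4 is a root.
Dividing by (r - 4) leaves r^2 - 22r + 120.
The quadratic factors as (r - 10)·(r - 12).
Eigenvalues: 4, 10, 12.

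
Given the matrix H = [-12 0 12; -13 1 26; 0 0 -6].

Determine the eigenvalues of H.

-12, -6, 1

Compute the characteristic polynomial p(λ) = det(λI - H).
Expanding the 3×3 determinant: p(λ) = λ^3 + 17λ^2 + 54λ - 72.
Rational-root test: λ = 1 gives p(1) = 0.
Dividing by (λ - 1) leaves λ^2 + 18λ + 72.
The quadratic factors as (λ + 12)·(λ + 6).
Eigenvalues: -12, -6, 1.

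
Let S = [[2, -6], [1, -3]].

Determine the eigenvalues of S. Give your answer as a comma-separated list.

-1, 0

det(S - μI) = (2 - μ)(-3 - μ) - (-6)·(1) = μ^2 + μ.
This factors as (μ + 1)·μ = 0.
Eigenvalues: -1, 0.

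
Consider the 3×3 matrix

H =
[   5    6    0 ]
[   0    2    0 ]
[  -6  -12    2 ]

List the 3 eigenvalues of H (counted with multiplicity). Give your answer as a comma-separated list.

Compute the characteristic polynomial p(λ) = det(λI - H).
Cofactor expansion gives p(λ) = λ^3 - 9λ^2 + 24λ - 20.
Try λ = 2: p(2) = 0, so 2 is a root.
Factor out (λ - 2): p(λ) = (λ - 2)·(λ^2 - 7λ + 10).
The quadratic factors as (λ - 2)·(λ - 5).
Eigenvalues: 2, 2, 5.

2, 2, 5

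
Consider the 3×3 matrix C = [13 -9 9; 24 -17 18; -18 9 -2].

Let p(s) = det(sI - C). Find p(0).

p(0) = det(0·I − C) = det(−C) = (−1)^3·det(C).
det(C) = 10, so p(0) = -10.

-10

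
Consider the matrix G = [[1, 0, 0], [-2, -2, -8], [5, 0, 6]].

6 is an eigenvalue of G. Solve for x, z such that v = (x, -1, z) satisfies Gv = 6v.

We need (G - 6I)v = 0.
G - 6I = [[-5, 0, 0], [-2, -8, -8], [5, 0, 0]].
Row 1: (-5)·x + (0)·-1 + (0)·z = 0
Row 2: (-2)·x + (-8)·-1 + (-8)·z = 0
Row 3: (5)·x + (0)·-1 + (0)·z = 0
Solving gives x = 0, z = 1.
Check: G·(0, -1, 1) = (0, -6, 6) = 6·(0, -1, 1).

0, 1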